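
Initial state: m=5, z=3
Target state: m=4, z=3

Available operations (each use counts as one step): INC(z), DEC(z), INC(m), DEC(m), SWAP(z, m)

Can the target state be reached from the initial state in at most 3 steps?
Yes

Path (1 step): DEC(m)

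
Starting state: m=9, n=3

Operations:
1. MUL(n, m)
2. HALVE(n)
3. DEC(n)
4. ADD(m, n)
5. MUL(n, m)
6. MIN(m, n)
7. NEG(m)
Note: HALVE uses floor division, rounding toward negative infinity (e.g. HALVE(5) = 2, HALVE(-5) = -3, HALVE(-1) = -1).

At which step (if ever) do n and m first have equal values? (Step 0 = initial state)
Never

n and m never become equal during execution.

Comparing values at each step:
Initial: n=3, m=9
After step 1: n=27, m=9
After step 2: n=13, m=9
After step 3: n=12, m=9
After step 4: n=12, m=21
After step 5: n=252, m=21
After step 6: n=252, m=21
After step 7: n=252, m=-21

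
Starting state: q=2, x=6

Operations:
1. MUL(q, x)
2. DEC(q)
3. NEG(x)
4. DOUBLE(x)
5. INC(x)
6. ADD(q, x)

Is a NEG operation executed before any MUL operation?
No

First NEG: step 3
First MUL: step 1
Since 3 > 1, MUL comes first.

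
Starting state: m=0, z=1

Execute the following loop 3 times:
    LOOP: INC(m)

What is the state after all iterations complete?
m=3, z=1

Iteration trace:
Start: m=0, z=1
After iteration 1: m=1, z=1
After iteration 2: m=2, z=1
After iteration 3: m=3, z=1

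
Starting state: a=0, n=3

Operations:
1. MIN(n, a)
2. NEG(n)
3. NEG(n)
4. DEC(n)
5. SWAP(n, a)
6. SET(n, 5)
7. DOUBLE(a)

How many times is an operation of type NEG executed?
2

Counting NEG operations:
Step 2: NEG(n) ← NEG
Step 3: NEG(n) ← NEG
Total: 2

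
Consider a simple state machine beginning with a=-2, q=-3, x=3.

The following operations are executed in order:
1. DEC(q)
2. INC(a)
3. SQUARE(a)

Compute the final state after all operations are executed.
{a: 1, q: -4, x: 3}

Step-by-step execution:
Initial: a=-2, q=-3, x=3
After step 1 (DEC(q)): a=-2, q=-4, x=3
After step 2 (INC(a)): a=-1, q=-4, x=3
After step 3 (SQUARE(a)): a=1, q=-4, x=3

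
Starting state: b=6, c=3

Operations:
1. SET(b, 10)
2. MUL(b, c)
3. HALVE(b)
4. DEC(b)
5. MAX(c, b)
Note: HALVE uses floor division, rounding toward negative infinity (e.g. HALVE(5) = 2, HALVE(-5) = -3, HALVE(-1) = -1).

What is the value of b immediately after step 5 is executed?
b = 14

Tracing b through execution:
Initial: b = 6
After step 1 (SET(b, 10)): b = 10
After step 2 (MUL(b, c)): b = 30
After step 3 (HALVE(b)): b = 15
After step 4 (DEC(b)): b = 14
After step 5 (MAX(c, b)): b = 14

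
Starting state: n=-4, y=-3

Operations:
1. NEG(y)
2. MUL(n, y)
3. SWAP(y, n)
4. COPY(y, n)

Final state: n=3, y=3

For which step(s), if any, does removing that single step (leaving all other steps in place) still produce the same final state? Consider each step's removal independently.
Step(s) 2

Testing removal of each single step:
Without step 1: final = n=-3, y=-3 (different)
Without step 2: final = n=3, y=3 (same)
Without step 3: final = n=-12, y=-12 (different)
Without step 4: final = n=3, y=-12 (different)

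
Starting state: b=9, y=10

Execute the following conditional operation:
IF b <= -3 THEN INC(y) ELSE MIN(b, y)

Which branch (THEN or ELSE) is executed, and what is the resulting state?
Branch: ELSE, Final state: b=9, y=10

Evaluating condition: b <= -3
b = 9
Condition is False, so ELSE branch executes
After MIN(b, y): b=9, y=10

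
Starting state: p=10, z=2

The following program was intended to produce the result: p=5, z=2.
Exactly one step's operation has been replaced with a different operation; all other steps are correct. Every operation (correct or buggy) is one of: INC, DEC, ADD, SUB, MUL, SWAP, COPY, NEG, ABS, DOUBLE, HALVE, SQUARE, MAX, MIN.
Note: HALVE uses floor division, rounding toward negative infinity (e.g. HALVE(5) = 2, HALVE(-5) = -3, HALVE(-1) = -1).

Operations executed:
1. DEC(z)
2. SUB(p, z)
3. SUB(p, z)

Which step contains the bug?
Step 1

Trace with buggy code:
Initial: p=10, z=2
After step 1: p=10, z=1
After step 2: p=9, z=1
After step 3: p=8, z=1
Actual final p=8, z=1 ≠ expected p=5, z=2.
Step 1 is the only position where a single-operation replacement can produce the expected result.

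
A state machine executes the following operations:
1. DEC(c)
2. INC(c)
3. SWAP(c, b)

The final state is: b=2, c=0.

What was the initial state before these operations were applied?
b=0, c=2

Working backwards:
Final state: b=2, c=0
Before step 3 (SWAP(c, b)): b=0, c=2
Before step 2 (INC(c)): b=0, c=1
Before step 1 (DEC(c)): b=0, c=2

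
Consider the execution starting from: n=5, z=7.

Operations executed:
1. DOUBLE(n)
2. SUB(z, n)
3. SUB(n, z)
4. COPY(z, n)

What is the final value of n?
n = 13

Tracing execution:
Step 1: DOUBLE(n) → n = 10
Step 2: SUB(z, n) → n = 10
Step 3: SUB(n, z) → n = 13
Step 4: COPY(z, n) → n = 13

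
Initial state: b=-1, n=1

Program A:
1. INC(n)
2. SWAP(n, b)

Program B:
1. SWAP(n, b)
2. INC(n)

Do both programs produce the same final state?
No

Program A final state: b=2, n=-1
Program B final state: b=1, n=0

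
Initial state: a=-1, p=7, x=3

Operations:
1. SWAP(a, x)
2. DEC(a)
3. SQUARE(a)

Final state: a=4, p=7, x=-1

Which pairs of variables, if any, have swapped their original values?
None

Comparing initial and final values:
x: 3 → -1
p: 7 → 7
a: -1 → 4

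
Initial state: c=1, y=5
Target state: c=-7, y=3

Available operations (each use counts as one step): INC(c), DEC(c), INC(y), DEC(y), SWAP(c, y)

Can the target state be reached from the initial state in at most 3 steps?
No

The target state cannot be reached within 3 steps.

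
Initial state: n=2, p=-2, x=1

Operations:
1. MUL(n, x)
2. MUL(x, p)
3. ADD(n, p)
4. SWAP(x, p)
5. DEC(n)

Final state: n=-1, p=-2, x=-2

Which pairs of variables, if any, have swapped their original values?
None

Comparing initial and final values:
p: -2 → -2
n: 2 → -1
x: 1 → -2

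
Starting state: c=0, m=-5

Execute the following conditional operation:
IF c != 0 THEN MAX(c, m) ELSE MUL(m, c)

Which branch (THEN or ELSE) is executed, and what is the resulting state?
Branch: ELSE, Final state: c=0, m=0

Evaluating condition: c != 0
c = 0
Condition is False, so ELSE branch executes
After MUL(m, c): c=0, m=0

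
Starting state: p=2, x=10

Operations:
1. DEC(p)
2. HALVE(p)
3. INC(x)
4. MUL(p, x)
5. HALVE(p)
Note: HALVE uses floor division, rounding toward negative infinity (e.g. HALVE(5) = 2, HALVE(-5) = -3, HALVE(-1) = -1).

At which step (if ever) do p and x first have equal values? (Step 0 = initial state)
Never

p and x never become equal during execution.

Comparing values at each step:
Initial: p=2, x=10
After step 1: p=1, x=10
After step 2: p=0, x=10
After step 3: p=0, x=11
After step 4: p=0, x=11
After step 5: p=0, x=11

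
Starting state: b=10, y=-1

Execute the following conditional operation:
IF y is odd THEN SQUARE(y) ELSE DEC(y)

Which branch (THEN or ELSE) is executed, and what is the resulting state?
Branch: THEN, Final state: b=10, y=1

Evaluating condition: y is odd
Condition is True, so THEN branch executes
After SQUARE(y): b=10, y=1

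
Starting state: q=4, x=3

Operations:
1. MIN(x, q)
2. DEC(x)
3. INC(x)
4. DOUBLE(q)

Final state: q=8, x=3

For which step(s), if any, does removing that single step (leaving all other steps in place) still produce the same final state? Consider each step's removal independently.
Step(s) 1

Testing removal of each single step:
Without step 1: final = q=8, x=3 (same)
Without step 2: final = q=8, x=4 (different)
Without step 3: final = q=8, x=2 (different)
Without step 4: final = q=4, x=3 (different)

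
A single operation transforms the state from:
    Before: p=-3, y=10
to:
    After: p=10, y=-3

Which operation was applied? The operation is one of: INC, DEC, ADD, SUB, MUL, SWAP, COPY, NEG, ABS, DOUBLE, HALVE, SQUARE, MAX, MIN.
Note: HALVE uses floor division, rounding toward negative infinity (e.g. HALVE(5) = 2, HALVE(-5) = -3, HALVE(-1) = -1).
SWAP(p, y)

Analyzing the change:
Before: p=-3, y=10
After: p=10, y=-3
Variable p changed from -3 to 10
Variable y changed from 10 to -3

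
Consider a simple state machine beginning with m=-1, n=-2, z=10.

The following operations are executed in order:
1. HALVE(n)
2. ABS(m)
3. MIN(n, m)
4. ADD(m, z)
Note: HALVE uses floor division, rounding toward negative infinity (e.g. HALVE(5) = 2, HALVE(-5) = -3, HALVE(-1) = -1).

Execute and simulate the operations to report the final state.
{m: 11, n: -1, z: 10}

Step-by-step execution:
Initial: m=-1, n=-2, z=10
After step 1 (HALVE(n)): m=-1, n=-1, z=10
After step 2 (ABS(m)): m=1, n=-1, z=10
After step 3 (MIN(n, m)): m=1, n=-1, z=10
After step 4 (ADD(m, z)): m=11, n=-1, z=10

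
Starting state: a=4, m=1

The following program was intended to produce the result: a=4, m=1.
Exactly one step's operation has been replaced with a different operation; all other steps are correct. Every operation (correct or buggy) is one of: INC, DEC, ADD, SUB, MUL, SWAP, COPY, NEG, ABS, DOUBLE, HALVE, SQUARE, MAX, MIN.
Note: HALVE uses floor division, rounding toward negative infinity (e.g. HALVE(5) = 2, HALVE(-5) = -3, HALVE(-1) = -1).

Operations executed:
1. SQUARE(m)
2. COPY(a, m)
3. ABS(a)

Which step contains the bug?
Step 2

Trace with buggy code:
Initial: a=4, m=1
After step 1: a=4, m=1
After step 2: a=1, m=1
After step 3: a=1, m=1
Actual final a=1, m=1 ≠ expected a=4, m=1.
Step 2 is the only position where a single-operation replacement can produce the expected result.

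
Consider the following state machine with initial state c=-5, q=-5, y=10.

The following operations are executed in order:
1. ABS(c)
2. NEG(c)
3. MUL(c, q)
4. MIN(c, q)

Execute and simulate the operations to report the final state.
{c: -5, q: -5, y: 10}

Step-by-step execution:
Initial: c=-5, q=-5, y=10
After step 1 (ABS(c)): c=5, q=-5, y=10
After step 2 (NEG(c)): c=-5, q=-5, y=10
After step 3 (MUL(c, q)): c=25, q=-5, y=10
After step 4 (MIN(c, q)): c=-5, q=-5, y=10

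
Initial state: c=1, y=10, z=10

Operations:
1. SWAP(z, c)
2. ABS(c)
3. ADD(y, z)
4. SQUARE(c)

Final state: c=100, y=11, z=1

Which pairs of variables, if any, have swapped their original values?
None

Comparing initial and final values:
z: 10 → 1
y: 10 → 11
c: 1 → 100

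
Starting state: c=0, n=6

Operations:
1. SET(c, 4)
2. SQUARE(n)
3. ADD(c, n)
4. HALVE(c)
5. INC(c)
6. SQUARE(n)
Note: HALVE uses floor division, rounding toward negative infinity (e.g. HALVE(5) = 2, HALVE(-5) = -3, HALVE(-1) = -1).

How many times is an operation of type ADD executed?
1

Counting ADD operations:
Step 3: ADD(c, n) ← ADD
Total: 1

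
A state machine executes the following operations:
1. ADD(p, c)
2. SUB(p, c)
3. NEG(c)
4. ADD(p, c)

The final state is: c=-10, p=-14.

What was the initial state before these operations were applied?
c=10, p=-4

Working backwards:
Final state: c=-10, p=-14
Before step 4 (ADD(p, c)): c=-10, p=-4
Before step 3 (NEG(c)): c=10, p=-4
Before step 2 (SUB(p, c)): c=10, p=6
Before step 1 (ADD(p, c)): c=10, p=-4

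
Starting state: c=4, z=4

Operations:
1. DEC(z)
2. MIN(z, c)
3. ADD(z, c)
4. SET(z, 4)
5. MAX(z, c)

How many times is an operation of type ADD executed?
1

Counting ADD operations:
Step 3: ADD(z, c) ← ADD
Total: 1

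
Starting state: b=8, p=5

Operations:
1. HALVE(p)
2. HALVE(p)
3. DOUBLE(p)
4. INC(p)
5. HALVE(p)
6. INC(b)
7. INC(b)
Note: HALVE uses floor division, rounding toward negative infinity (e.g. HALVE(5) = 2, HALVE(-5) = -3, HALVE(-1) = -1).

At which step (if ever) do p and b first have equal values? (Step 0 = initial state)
Never

p and b never become equal during execution.

Comparing values at each step:
Initial: p=5, b=8
After step 1: p=2, b=8
After step 2: p=1, b=8
After step 3: p=2, b=8
After step 4: p=3, b=8
After step 5: p=1, b=8
After step 6: p=1, b=9
After step 7: p=1, b=10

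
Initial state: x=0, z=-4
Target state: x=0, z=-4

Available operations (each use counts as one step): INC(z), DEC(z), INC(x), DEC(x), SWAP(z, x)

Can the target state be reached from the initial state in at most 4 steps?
Yes

Path (0 steps): 0 steps (already at target)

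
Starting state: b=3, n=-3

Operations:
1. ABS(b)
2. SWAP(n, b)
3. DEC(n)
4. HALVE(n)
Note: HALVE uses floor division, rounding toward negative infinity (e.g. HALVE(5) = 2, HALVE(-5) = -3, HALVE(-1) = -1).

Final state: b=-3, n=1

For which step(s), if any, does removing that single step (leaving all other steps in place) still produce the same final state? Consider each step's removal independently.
Step(s) 1, 3

Testing removal of each single step:
Without step 1: final = b=-3, n=1 (same)
Without step 2: final = b=3, n=-2 (different)
Without step 3: final = b=-3, n=1 (same)
Without step 4: final = b=-3, n=2 (different)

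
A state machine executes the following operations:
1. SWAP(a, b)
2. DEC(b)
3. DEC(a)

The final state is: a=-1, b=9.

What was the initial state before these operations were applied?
a=10, b=0

Working backwards:
Final state: a=-1, b=9
Before step 3 (DEC(a)): a=0, b=9
Before step 2 (DEC(b)): a=0, b=10
Before step 1 (SWAP(a, b)): a=10, b=0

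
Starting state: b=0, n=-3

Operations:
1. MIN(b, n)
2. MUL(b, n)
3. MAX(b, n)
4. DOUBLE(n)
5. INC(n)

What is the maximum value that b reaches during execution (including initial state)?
9

Values of b at each step:
Initial: b = 0
After step 1: b = -3
After step 2: b = 9 ← maximum
After step 3: b = 9
After step 4: b = 9
After step 5: b = 9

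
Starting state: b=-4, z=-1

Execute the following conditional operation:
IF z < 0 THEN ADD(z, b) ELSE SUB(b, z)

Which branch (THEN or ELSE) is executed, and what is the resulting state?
Branch: THEN, Final state: b=-4, z=-5

Evaluating condition: z < 0
z = -1
Condition is True, so THEN branch executes
After ADD(z, b): b=-4, z=-5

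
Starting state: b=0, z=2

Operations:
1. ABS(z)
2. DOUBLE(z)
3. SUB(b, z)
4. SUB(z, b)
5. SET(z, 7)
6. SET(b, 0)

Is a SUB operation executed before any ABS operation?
No

First SUB: step 3
First ABS: step 1
Since 3 > 1, ABS comes first.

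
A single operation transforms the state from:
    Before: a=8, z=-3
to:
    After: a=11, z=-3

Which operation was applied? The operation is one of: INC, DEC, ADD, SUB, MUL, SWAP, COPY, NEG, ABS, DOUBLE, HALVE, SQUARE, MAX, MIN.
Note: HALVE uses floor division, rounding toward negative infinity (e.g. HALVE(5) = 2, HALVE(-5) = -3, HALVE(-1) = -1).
SUB(a, z)

Analyzing the change:
Before: a=8, z=-3
After: a=11, z=-3
Variable a changed from 8 to 11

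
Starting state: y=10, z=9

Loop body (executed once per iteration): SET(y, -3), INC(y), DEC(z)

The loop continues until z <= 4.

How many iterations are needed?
5

Tracing iterations:
Initial: y=10, z=9
After iteration 1: y=-2, z=8
After iteration 2: y=-2, z=7
After iteration 3: y=-2, z=6
After iteration 4: y=-2, z=5
After iteration 5: y=-2, z=4
z <= 4 now holds, so the loop exits after 5 iterations.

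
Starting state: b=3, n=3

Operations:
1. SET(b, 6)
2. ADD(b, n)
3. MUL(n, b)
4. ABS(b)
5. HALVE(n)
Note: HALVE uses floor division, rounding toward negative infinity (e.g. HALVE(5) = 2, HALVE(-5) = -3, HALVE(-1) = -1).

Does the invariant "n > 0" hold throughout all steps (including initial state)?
Yes

The invariant holds at every step.

State at each step:
Initial: b=3, n=3
After step 1: b=6, n=3
After step 2: b=9, n=3
After step 3: b=9, n=27
After step 4: b=9, n=27
After step 5: b=9, n=13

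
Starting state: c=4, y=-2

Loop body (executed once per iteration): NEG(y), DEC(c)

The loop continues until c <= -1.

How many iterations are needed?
5

Tracing iterations:
Initial: c=4, y=-2
After iteration 1: c=3, y=2
After iteration 2: c=2, y=-2
After iteration 3: c=1, y=2
After iteration 4: c=0, y=-2
After iteration 5: c=-1, y=2
c <= -1 now holds, so the loop exits after 5 iterations.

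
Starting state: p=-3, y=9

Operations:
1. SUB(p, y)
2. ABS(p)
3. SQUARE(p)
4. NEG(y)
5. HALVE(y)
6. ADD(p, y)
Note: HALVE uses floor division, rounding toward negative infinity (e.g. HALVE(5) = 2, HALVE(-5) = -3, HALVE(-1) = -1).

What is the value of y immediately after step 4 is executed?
y = -9

Tracing y through execution:
Initial: y = 9
After step 1 (SUB(p, y)): y = 9
After step 2 (ABS(p)): y = 9
After step 3 (SQUARE(p)): y = 9
After step 4 (NEG(y)): y = -9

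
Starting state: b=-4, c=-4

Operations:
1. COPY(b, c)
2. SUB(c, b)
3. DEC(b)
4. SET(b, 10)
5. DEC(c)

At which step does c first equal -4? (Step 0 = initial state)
Step 0

Tracing c:
Initial: c = -4 ← first occurrence
After step 1: c = -4
After step 2: c = 0
After step 3: c = 0
After step 4: c = 0
After step 5: c = -1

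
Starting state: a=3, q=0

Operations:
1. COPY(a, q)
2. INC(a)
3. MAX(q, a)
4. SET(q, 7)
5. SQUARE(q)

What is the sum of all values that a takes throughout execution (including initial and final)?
7

Values of a at each step:
Initial: a = 3
After step 1: a = 0
After step 2: a = 1
After step 3: a = 1
After step 4: a = 1
After step 5: a = 1
Sum = 3 + 0 + 1 + 1 + 1 + 1 = 7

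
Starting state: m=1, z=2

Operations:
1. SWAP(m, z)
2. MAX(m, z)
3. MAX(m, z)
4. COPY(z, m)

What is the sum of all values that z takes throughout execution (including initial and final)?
7

Values of z at each step:
Initial: z = 2
After step 1: z = 1
After step 2: z = 1
After step 3: z = 1
After step 4: z = 2
Sum = 2 + 1 + 1 + 1 + 2 = 7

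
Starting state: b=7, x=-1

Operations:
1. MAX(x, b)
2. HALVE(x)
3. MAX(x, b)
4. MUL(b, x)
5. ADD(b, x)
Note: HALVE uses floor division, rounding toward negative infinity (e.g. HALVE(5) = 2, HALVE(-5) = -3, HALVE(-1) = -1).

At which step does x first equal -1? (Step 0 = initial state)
Step 0

Tracing x:
Initial: x = -1 ← first occurrence
After step 1: x = 7
After step 2: x = 3
After step 3: x = 7
After step 4: x = 7
After step 5: x = 7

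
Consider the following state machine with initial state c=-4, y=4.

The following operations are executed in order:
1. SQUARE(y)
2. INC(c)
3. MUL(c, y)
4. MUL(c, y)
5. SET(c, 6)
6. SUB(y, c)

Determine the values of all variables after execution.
{c: 6, y: 10}

Step-by-step execution:
Initial: c=-4, y=4
After step 1 (SQUARE(y)): c=-4, y=16
After step 2 (INC(c)): c=-3, y=16
After step 3 (MUL(c, y)): c=-48, y=16
After step 4 (MUL(c, y)): c=-768, y=16
After step 5 (SET(c, 6)): c=6, y=16
After step 6 (SUB(y, c)): c=6, y=10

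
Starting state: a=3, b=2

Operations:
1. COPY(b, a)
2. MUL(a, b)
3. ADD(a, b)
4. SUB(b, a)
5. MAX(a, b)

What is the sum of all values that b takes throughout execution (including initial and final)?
-7

Values of b at each step:
Initial: b = 2
After step 1: b = 3
After step 2: b = 3
After step 3: b = 3
After step 4: b = -9
After step 5: b = -9
Sum = 2 + 3 + 3 + 3 + -9 + -9 = -7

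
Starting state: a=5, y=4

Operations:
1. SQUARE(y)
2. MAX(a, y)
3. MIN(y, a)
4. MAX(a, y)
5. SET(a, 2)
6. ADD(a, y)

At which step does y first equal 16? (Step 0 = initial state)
Step 1

Tracing y:
Initial: y = 4
After step 1: y = 16 ← first occurrence
After step 2: y = 16
After step 3: y = 16
After step 4: y = 16
After step 5: y = 16
After step 6: y = 16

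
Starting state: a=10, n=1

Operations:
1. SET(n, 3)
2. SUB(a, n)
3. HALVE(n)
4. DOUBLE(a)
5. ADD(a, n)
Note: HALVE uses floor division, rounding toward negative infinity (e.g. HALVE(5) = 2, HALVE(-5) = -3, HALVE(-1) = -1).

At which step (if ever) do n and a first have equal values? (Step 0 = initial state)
Never

n and a never become equal during execution.

Comparing values at each step:
Initial: n=1, a=10
After step 1: n=3, a=10
After step 2: n=3, a=7
After step 3: n=1, a=7
After step 4: n=1, a=14
After step 5: n=1, a=15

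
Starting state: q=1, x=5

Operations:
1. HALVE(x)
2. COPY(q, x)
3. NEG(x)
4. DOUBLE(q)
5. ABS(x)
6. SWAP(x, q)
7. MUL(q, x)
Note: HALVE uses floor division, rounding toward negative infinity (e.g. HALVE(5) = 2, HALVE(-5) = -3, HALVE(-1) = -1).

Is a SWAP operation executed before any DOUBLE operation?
No

First SWAP: step 6
First DOUBLE: step 4
Since 6 > 4, DOUBLE comes first.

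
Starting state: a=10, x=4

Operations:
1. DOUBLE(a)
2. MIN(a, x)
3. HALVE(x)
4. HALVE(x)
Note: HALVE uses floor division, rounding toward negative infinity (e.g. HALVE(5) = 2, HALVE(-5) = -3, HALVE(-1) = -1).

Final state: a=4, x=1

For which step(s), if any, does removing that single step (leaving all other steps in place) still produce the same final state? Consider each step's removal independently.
Step(s) 1

Testing removal of each single step:
Without step 1: final = a=4, x=1 (same)
Without step 2: final = a=20, x=1 (different)
Without step 3: final = a=4, x=2 (different)
Without step 4: final = a=4, x=2 (different)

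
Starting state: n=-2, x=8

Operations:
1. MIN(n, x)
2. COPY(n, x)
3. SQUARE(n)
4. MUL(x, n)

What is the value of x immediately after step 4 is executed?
x = 512

Tracing x through execution:
Initial: x = 8
After step 1 (MIN(n, x)): x = 8
After step 2 (COPY(n, x)): x = 8
After step 3 (SQUARE(n)): x = 8
After step 4 (MUL(x, n)): x = 512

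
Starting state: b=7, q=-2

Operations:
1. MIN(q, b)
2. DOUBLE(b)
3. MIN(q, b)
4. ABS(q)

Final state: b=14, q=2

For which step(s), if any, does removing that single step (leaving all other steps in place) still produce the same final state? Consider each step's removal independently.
Step(s) 1, 3

Testing removal of each single step:
Without step 1: final = b=14, q=2 (same)
Without step 2: final = b=7, q=2 (different)
Without step 3: final = b=14, q=2 (same)
Without step 4: final = b=14, q=-2 (different)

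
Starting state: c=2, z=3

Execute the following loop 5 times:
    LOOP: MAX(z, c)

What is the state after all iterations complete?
c=2, z=3

Iteration trace:
Start: c=2, z=3
After iteration 1: c=2, z=3
After iteration 2: c=2, z=3
After iteration 3: c=2, z=3
After iteration 4: c=2, z=3
After iteration 5: c=2, z=3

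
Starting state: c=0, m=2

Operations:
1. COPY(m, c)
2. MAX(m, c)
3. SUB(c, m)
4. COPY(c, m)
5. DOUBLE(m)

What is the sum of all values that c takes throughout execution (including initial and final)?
0

Values of c at each step:
Initial: c = 0
After step 1: c = 0
After step 2: c = 0
After step 3: c = 0
After step 4: c = 0
After step 5: c = 0
Sum = 0 + 0 + 0 + 0 + 0 + 0 = 0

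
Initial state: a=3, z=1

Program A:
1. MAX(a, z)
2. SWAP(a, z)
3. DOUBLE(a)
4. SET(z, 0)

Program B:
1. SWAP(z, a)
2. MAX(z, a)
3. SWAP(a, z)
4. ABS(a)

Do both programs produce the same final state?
No

Program A final state: a=2, z=0
Program B final state: a=3, z=1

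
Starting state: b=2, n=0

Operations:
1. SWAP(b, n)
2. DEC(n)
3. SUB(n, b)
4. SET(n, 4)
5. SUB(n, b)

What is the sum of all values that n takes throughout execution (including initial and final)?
12

Values of n at each step:
Initial: n = 0
After step 1: n = 2
After step 2: n = 1
After step 3: n = 1
After step 4: n = 4
After step 5: n = 4
Sum = 0 + 2 + 1 + 1 + 4 + 4 = 12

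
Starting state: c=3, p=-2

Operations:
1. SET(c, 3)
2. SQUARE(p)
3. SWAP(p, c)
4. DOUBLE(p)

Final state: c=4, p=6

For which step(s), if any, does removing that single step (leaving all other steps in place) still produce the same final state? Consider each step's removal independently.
Step(s) 1

Testing removal of each single step:
Without step 1: final = c=4, p=6 (same)
Without step 2: final = c=-2, p=6 (different)
Without step 3: final = c=3, p=8 (different)
Without step 4: final = c=4, p=3 (different)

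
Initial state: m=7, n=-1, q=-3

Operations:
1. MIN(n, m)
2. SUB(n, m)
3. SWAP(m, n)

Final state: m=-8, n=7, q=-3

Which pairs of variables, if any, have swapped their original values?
None

Comparing initial and final values:
n: -1 → 7
q: -3 → -3
m: 7 → -8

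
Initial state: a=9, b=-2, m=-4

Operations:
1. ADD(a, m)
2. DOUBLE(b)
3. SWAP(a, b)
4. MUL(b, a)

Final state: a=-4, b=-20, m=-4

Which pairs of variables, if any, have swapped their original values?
None

Comparing initial and final values:
b: -2 → -20
m: -4 → -4
a: 9 → -4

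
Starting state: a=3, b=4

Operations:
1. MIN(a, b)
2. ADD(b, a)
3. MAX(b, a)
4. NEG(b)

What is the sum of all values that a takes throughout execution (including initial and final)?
15

Values of a at each step:
Initial: a = 3
After step 1: a = 3
After step 2: a = 3
After step 3: a = 3
After step 4: a = 3
Sum = 3 + 3 + 3 + 3 + 3 = 15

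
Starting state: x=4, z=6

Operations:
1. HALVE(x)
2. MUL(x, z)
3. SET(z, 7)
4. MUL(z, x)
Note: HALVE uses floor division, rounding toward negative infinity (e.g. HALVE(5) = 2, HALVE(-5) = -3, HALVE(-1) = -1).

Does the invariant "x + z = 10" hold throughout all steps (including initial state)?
No, violated after step 1

The invariant is violated after step 1.

State at each step:
Initial: x=4, z=6
After step 1: x=2, z=6
After step 2: x=12, z=6
After step 3: x=12, z=7
After step 4: x=12, z=84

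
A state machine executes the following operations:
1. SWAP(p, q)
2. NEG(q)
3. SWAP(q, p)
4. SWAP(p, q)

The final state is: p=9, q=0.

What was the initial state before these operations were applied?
p=0, q=9

Working backwards:
Final state: p=9, q=0
Before step 4 (SWAP(p, q)): p=0, q=9
Before step 3 (SWAP(q, p)): p=9, q=0
Before step 2 (NEG(q)): p=9, q=0
Before step 1 (SWAP(p, q)): p=0, q=9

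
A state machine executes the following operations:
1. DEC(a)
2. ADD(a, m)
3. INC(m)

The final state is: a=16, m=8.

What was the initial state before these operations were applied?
a=10, m=7

Working backwards:
Final state: a=16, m=8
Before step 3 (INC(m)): a=16, m=7
Before step 2 (ADD(a, m)): a=9, m=7
Before step 1 (DEC(a)): a=10, m=7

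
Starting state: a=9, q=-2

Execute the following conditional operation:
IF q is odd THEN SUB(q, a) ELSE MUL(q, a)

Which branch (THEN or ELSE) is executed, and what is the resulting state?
Branch: ELSE, Final state: a=9, q=-18

Evaluating condition: q is odd
Condition is False, so ELSE branch executes
After MUL(q, a): a=9, q=-18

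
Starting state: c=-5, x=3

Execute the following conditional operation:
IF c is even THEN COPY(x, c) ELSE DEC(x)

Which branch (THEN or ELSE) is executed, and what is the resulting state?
Branch: ELSE, Final state: c=-5, x=2

Evaluating condition: c is even
Condition is False, so ELSE branch executes
After DEC(x): c=-5, x=2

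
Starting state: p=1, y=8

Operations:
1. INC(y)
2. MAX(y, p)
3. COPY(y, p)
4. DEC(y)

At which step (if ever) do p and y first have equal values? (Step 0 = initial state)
Step 3

p and y first become equal after step 3.

Comparing values at each step:
Initial: p=1, y=8
After step 1: p=1, y=9
After step 2: p=1, y=9
After step 3: p=1, y=1 ← equal!
After step 4: p=1, y=0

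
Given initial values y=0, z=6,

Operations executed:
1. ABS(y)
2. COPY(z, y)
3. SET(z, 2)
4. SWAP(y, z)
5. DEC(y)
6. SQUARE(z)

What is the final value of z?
z = 0

Tracing execution:
Step 1: ABS(y) → z = 6
Step 2: COPY(z, y) → z = 0
Step 3: SET(z, 2) → z = 2
Step 4: SWAP(y, z) → z = 0
Step 5: DEC(y) → z = 0
Step 6: SQUARE(z) → z = 0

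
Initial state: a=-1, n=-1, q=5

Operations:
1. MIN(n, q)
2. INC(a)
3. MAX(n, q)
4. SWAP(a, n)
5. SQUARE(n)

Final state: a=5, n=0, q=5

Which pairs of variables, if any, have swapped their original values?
None

Comparing initial and final values:
n: -1 → 0
q: 5 → 5
a: -1 → 5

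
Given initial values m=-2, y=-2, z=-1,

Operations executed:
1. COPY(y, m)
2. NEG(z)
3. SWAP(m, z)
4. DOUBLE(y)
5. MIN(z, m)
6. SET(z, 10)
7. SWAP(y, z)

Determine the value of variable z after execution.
z = -4

Tracing execution:
Step 1: COPY(y, m) → z = -1
Step 2: NEG(z) → z = 1
Step 3: SWAP(m, z) → z = -2
Step 4: DOUBLE(y) → z = -2
Step 5: MIN(z, m) → z = -2
Step 6: SET(z, 10) → z = 10
Step 7: SWAP(y, z) → z = -4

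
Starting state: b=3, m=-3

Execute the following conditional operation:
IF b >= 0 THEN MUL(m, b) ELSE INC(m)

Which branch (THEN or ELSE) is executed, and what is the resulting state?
Branch: THEN, Final state: b=3, m=-9

Evaluating condition: b >= 0
b = 3
Condition is True, so THEN branch executes
After MUL(m, b): b=3, m=-9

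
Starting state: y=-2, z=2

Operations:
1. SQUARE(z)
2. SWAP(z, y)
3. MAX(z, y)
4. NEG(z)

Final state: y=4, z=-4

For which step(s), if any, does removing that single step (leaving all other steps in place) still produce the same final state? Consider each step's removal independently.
None - removing any single step changes the final result

Testing removal of each single step:
Without step 1: final = y=2, z=-2 (different)
Without step 2: final = y=-2, z=-4 (different)
Without step 3: final = y=4, z=2 (different)
Without step 4: final = y=4, z=4 (different)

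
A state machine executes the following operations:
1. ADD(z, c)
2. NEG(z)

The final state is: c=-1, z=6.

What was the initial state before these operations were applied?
c=-1, z=-5

Working backwards:
Final state: c=-1, z=6
Before step 2 (NEG(z)): c=-1, z=-6
Before step 1 (ADD(z, c)): c=-1, z=-5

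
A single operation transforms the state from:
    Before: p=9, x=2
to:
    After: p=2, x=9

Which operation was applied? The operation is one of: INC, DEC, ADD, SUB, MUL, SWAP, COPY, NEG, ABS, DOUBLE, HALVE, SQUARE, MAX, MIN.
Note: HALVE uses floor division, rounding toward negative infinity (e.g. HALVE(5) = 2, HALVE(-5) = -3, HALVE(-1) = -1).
SWAP(x, p)

Analyzing the change:
Before: p=9, x=2
After: p=2, x=9
Variable x changed from 2 to 9
Variable p changed from 9 to 2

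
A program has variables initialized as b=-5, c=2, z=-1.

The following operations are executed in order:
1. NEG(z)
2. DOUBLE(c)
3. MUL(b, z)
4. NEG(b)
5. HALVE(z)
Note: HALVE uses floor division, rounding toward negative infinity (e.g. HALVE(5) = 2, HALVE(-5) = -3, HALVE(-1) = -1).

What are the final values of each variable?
{b: 5, c: 4, z: 0}

Step-by-step execution:
Initial: b=-5, c=2, z=-1
After step 1 (NEG(z)): b=-5, c=2, z=1
After step 2 (DOUBLE(c)): b=-5, c=4, z=1
After step 3 (MUL(b, z)): b=-5, c=4, z=1
After step 4 (NEG(b)): b=5, c=4, z=1
After step 5 (HALVE(z)): b=5, c=4, z=0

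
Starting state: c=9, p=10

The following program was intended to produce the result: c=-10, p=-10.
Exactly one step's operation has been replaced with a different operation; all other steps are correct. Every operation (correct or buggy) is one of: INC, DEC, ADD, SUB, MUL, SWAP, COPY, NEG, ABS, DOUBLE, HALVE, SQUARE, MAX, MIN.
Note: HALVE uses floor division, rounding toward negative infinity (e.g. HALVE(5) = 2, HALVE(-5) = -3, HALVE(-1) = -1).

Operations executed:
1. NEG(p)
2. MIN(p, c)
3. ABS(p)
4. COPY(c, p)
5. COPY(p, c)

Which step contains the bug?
Step 3

Trace with buggy code:
Initial: c=9, p=10
After step 1: c=9, p=-10
After step 2: c=9, p=-10
After step 3: c=9, p=10
After step 4: c=10, p=10
After step 5: c=10, p=10
Actual final c=10, p=10 ≠ expected c=-10, p=-10.
Step 3 is the only position where a single-operation replacement can produce the expected result.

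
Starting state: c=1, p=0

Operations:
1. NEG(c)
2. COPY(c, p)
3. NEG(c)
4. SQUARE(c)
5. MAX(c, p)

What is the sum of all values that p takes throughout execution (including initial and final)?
0

Values of p at each step:
Initial: p = 0
After step 1: p = 0
After step 2: p = 0
After step 3: p = 0
After step 4: p = 0
After step 5: p = 0
Sum = 0 + 0 + 0 + 0 + 0 + 0 = 0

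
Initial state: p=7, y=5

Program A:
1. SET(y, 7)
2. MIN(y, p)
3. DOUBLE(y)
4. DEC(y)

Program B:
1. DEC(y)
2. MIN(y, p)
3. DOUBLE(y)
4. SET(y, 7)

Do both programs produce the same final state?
No

Program A final state: p=7, y=13
Program B final state: p=7, y=7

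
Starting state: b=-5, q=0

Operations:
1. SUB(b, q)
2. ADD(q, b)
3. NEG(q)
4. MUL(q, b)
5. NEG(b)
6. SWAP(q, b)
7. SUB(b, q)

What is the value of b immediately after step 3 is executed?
b = -5

Tracing b through execution:
Initial: b = -5
After step 1 (SUB(b, q)): b = -5
After step 2 (ADD(q, b)): b = -5
After step 3 (NEG(q)): b = -5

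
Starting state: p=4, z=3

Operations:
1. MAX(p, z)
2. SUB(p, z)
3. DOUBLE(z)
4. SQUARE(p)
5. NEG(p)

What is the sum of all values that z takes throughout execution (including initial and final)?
27

Values of z at each step:
Initial: z = 3
After step 1: z = 3
After step 2: z = 3
After step 3: z = 6
After step 4: z = 6
After step 5: z = 6
Sum = 3 + 3 + 3 + 6 + 6 + 6 = 27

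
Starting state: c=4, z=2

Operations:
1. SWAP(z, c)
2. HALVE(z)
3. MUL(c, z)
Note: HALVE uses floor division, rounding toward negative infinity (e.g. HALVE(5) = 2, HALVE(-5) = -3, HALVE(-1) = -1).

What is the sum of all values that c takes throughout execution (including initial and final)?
12

Values of c at each step:
Initial: c = 4
After step 1: c = 2
After step 2: c = 2
After step 3: c = 4
Sum = 4 + 2 + 2 + 4 = 12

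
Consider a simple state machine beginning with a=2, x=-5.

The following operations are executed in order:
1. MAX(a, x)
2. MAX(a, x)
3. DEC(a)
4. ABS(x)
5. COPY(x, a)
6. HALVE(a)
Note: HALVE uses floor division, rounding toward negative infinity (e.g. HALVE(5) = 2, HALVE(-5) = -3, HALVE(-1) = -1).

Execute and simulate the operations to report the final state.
{a: 0, x: 1}

Step-by-step execution:
Initial: a=2, x=-5
After step 1 (MAX(a, x)): a=2, x=-5
After step 2 (MAX(a, x)): a=2, x=-5
After step 3 (DEC(a)): a=1, x=-5
After step 4 (ABS(x)): a=1, x=5
After step 5 (COPY(x, a)): a=1, x=1
After step 6 (HALVE(a)): a=0, x=1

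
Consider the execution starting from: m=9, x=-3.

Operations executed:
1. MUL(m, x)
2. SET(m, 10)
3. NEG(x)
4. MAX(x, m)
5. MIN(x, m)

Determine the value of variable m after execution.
m = 10

Tracing execution:
Step 1: MUL(m, x) → m = -27
Step 2: SET(m, 10) → m = 10
Step 3: NEG(x) → m = 10
Step 4: MAX(x, m) → m = 10
Step 5: MIN(x, m) → m = 10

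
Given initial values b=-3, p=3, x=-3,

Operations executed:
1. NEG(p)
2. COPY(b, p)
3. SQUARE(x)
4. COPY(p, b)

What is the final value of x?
x = 9

Tracing execution:
Step 1: NEG(p) → x = -3
Step 2: COPY(b, p) → x = -3
Step 3: SQUARE(x) → x = 9
Step 4: COPY(p, b) → x = 9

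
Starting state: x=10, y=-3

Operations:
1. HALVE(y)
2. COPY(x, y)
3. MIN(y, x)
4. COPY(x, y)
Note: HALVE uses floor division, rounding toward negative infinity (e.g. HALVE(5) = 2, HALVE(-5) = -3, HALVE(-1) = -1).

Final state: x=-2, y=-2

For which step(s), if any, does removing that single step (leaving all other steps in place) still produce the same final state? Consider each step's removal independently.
Step(s) 2, 3, 4

Testing removal of each single step:
Without step 1: final = x=-3, y=-3 (different)
Without step 2: final = x=-2, y=-2 (same)
Without step 3: final = x=-2, y=-2 (same)
Without step 4: final = x=-2, y=-2 (same)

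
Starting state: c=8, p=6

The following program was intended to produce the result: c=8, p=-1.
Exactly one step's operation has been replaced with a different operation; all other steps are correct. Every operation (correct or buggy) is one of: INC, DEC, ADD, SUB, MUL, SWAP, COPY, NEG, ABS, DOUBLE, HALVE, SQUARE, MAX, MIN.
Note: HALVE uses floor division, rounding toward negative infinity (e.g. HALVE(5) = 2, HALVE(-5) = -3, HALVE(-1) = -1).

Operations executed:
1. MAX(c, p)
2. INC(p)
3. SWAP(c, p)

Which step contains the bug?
Step 3

Trace with buggy code:
Initial: c=8, p=6
After step 1: c=8, p=6
After step 2: c=8, p=7
After step 3: c=7, p=8
Actual final c=7, p=8 ≠ expected c=8, p=-1.
Step 3 is the only position where a single-operation replacement can produce the expected result.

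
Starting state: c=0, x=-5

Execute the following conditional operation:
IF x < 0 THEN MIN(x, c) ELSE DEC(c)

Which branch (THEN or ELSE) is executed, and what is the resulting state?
Branch: THEN, Final state: c=0, x=-5

Evaluating condition: x < 0
x = -5
Condition is True, so THEN branch executes
After MIN(x, c): c=0, x=-5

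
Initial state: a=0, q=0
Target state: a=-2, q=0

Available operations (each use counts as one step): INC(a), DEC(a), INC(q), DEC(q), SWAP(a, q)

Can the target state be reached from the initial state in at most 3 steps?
Yes

Path (2 steps): DEC(a) → DEC(a)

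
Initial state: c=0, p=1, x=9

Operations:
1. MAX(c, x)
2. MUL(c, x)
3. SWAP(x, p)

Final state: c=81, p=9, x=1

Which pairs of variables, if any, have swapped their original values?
(p, x)

Comparing initial and final values:
p: 1 → 9
c: 0 → 81
x: 9 → 1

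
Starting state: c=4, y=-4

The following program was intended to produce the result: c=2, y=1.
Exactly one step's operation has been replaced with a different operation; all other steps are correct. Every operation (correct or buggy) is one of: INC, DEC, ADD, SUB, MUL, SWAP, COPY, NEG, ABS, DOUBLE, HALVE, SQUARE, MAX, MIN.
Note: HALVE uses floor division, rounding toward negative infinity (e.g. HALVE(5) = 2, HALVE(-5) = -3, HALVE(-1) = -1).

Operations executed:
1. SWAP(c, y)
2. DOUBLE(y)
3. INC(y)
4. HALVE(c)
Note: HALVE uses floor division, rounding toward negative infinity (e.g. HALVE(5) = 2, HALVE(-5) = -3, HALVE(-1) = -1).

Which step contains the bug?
Step 1

Trace with buggy code:
Initial: c=4, y=-4
After step 1: c=-4, y=4
After step 2: c=-4, y=8
After step 3: c=-4, y=9
After step 4: c=-2, y=9
Actual final c=-2, y=9 ≠ expected c=2, y=1.
Step 1 is the only position where a single-operation replacement can produce the expected result.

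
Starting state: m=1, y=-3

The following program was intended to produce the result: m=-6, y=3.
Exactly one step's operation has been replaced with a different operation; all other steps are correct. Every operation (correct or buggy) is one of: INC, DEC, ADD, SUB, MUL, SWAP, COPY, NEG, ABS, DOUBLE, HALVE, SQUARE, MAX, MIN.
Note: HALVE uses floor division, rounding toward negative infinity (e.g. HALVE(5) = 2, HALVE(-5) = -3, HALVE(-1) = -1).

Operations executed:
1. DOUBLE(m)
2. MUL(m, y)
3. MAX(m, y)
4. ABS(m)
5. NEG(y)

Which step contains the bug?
Step 4

Trace with buggy code:
Initial: m=1, y=-3
After step 1: m=2, y=-3
After step 2: m=-6, y=-3
After step 3: m=-3, y=-3
After step 4: m=3, y=-3
After step 5: m=3, y=3
Actual final m=3, y=3 ≠ expected m=-6, y=3.
Step 4 is the only position where a single-operation replacement can produce the expected result.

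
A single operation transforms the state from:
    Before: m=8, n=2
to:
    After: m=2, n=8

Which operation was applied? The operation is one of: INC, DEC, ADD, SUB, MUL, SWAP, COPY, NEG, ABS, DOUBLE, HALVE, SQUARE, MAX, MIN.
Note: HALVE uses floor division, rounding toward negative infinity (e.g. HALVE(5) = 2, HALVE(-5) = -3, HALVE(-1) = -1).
SWAP(n, m)

Analyzing the change:
Before: m=8, n=2
After: m=2, n=8
Variable n changed from 2 to 8
Variable m changed from 8 to 2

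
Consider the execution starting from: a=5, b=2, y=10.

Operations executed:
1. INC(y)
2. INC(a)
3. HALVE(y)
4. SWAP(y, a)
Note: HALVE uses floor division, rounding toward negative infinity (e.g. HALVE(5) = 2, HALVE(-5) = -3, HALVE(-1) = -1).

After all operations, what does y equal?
y = 6

Tracing execution:
Step 1: INC(y) → y = 11
Step 2: INC(a) → y = 11
Step 3: HALVE(y) → y = 5
Step 4: SWAP(y, a) → y = 6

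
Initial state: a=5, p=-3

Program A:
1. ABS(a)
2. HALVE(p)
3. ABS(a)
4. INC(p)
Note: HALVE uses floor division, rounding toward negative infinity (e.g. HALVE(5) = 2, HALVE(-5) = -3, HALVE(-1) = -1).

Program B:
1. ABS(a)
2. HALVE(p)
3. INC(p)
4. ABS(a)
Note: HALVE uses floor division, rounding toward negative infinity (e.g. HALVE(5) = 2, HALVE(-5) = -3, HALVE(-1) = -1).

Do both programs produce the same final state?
Yes

Program A final state: a=5, p=-1
Program B final state: a=5, p=-1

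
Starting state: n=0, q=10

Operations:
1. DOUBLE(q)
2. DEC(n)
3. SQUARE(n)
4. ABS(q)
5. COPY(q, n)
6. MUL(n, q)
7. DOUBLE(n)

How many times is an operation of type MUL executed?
1

Counting MUL operations:
Step 6: MUL(n, q) ← MUL
Total: 1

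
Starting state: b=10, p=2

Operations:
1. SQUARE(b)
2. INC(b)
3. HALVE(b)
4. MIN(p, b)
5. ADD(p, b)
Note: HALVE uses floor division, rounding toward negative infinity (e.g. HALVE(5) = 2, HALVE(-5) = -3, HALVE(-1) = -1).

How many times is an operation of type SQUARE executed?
1

Counting SQUARE operations:
Step 1: SQUARE(b) ← SQUARE
Total: 1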